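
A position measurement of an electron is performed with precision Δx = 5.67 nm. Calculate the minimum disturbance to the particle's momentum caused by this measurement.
9.300 × 10^-27 kg·m/s

The uncertainty principle implies that measuring position disturbs momentum:
ΔxΔp ≥ ℏ/2

When we measure position with precision Δx, we necessarily introduce a momentum uncertainty:
Δp ≥ ℏ/(2Δx)
Δp_min = (1.055e-34 J·s) / (2 × 5.670e-09 m)
Δp_min = 9.300e-27 kg·m/s

The more precisely we measure position, the greater the momentum disturbance.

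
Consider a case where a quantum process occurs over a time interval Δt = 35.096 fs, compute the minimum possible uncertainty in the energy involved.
9.377 meV

Using the energy-time uncertainty principle:
ΔEΔt ≥ ℏ/2

The minimum uncertainty in energy is:
ΔE_min = ℏ/(2Δt)
ΔE_min = (1.055e-34 J·s) / (2 × 3.510e-14 s)
ΔE_min = 1.502e-21 J = 9.377 meV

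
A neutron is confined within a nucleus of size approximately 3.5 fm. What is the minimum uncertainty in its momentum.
1.507 × 10^-20 kg·m/s

Using the Heisenberg uncertainty principle:
ΔxΔp ≥ ℏ/2

With Δx ≈ L = 3.500e-15 m (the confinement size):
Δp_min = ℏ/(2Δx)
Δp_min = (1.055e-34 J·s) / (2 × 3.500e-15 m)
Δp_min = 1.507e-20 kg·m/s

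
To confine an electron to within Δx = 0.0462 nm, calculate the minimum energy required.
4.463 eV

Localizing a particle requires giving it sufficient momentum uncertainty:

1. From uncertainty principle: Δp ≥ ℏ/(2Δx)
   Δp_min = (1.055e-34 J·s) / (2 × 4.620e-11 m)
   Δp_min = 1.141e-24 kg·m/s

2. This momentum uncertainty corresponds to kinetic energy:
   KE ≈ (Δp)²/(2m) = (1.141e-24)²/(2 × 9.109e-31 kg)
   KE = 7.150e-19 J = 4.463 eV

Tighter localization requires more energy.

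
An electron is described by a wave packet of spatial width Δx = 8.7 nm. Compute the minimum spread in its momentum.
6.061 × 10^-27 kg·m/s

For a wave packet, the spatial width Δx and momentum spread Δp are related by the uncertainty principle:
ΔxΔp ≥ ℏ/2

The minimum momentum spread is:
Δp_min = ℏ/(2Δx)
Δp_min = (1.055e-34 J·s) / (2 × 8.700e-09 m)
Δp_min = 6.061e-27 kg·m/s

A wave packet cannot have both a well-defined position and well-defined momentum.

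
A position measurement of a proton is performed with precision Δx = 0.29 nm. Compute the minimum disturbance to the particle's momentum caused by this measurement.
1.818 × 10^-25 kg·m/s

The uncertainty principle implies that measuring position disturbs momentum:
ΔxΔp ≥ ℏ/2

When we measure position with precision Δx, we necessarily introduce a momentum uncertainty:
Δp ≥ ℏ/(2Δx)
Δp_min = (1.055e-34 J·s) / (2 × 2.900e-10 m)
Δp_min = 1.818e-25 kg·m/s

The more precisely we measure position, the greater the momentum disturbance.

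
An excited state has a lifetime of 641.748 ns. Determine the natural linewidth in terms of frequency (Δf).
124.001 kHz

Using the energy-time uncertainty principle and E = hf:
ΔEΔt ≥ ℏ/2
hΔf·Δt ≥ ℏ/2

The minimum frequency uncertainty is:
Δf = ℏ/(2hτ) = 1/(4πτ)
Δf = 1/(4π × 6.417e-07 s)
Δf = 1.240e+05 Hz = 124.001 kHz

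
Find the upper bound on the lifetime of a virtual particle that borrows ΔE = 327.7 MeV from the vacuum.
1.004 ys

Using the energy-time uncertainty principle:
ΔEΔt ≥ ℏ/2

For a virtual particle borrowing energy ΔE, the maximum lifetime is:
Δt_max = ℏ/(2ΔE)

Converting energy:
ΔE = 327.7 MeV = 5.250e-11 J

Δt_max = (1.055e-34 J·s) / (2 × 5.250e-11 J)
Δt_max = 1.004e-24 s = 1.004 ys

Virtual particles with higher borrowed energy exist for shorter times.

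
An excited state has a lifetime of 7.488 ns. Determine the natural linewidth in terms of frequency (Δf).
10.627 MHz

Using the energy-time uncertainty principle and E = hf:
ΔEΔt ≥ ℏ/2
hΔf·Δt ≥ ℏ/2

The minimum frequency uncertainty is:
Δf = ℏ/(2hτ) = 1/(4πτ)
Δf = 1/(4π × 7.488e-09 s)
Δf = 1.063e+07 Hz = 10.627 MHz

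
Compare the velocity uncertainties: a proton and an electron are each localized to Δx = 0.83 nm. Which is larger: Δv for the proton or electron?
The electron has the larger minimum velocity uncertainty, by a ratio of 1836.2.

For both particles, Δp_min = ℏ/(2Δx) = 6.353e-26 kg·m/s (same for both).

The velocity uncertainty is Δv = Δp/m:
- proton: Δv = 6.353e-26 / 1.673e-27 = 3.798e+01 m/s = 37.981 m/s
- electron: Δv = 6.353e-26 / 9.109e-31 = 6.974e+04 m/s = 69.740 km/s

Ratio: 6.974e+04 / 3.798e+01 = 1836.2

The lighter particle has larger velocity uncertainty because Δv ∝ 1/m.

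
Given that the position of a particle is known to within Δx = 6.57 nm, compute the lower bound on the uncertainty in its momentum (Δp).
8.026 × 10^-27 kg·m/s

Using the Heisenberg uncertainty principle:
ΔxΔp ≥ ℏ/2

The minimum uncertainty in momentum is:
Δp_min = ℏ/(2Δx)
Δp_min = (1.055e-34 J·s) / (2 × 6.570e-09 m)
Δp_min = 8.026e-27 kg·m/s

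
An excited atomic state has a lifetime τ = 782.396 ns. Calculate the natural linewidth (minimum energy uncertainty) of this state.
420.639 peV

Using the energy-time uncertainty principle:
ΔEΔt ≥ ℏ/2

The lifetime τ represents the time uncertainty Δt.
The natural linewidth (minimum energy uncertainty) is:

ΔE = ℏ/(2τ)
ΔE = (1.055e-34 J·s) / (2 × 7.824e-07 s)
ΔE = 6.739e-29 J = 420.639 peV

This natural linewidth limits the precision of spectroscopic measurements.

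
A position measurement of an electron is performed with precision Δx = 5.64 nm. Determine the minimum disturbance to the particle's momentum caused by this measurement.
9.349 × 10^-27 kg·m/s

The uncertainty principle implies that measuring position disturbs momentum:
ΔxΔp ≥ ℏ/2

When we measure position with precision Δx, we necessarily introduce a momentum uncertainty:
Δp ≥ ℏ/(2Δx)
Δp_min = (1.055e-34 J·s) / (2 × 5.640e-09 m)
Δp_min = 9.349e-27 kg·m/s

The more precisely we measure position, the greater the momentum disturbance.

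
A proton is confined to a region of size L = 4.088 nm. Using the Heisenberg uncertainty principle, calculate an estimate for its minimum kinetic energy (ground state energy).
310.408 neV

Using the uncertainty principle to estimate ground state energy:

1. The position uncertainty is approximately the confinement size:
   Δx ≈ L = 4.088e-09 m

2. From ΔxΔp ≥ ℏ/2, the minimum momentum uncertainty is:
   Δp ≈ ℏ/(2L) = 1.290e-26 kg·m/s

3. The kinetic energy is approximately:
   KE ≈ (Δp)²/(2m) = (1.290e-26)²/(2 × 1.673e-27 kg)
   KE ≈ 4.973e-26 J = 310.408 neV

This is an order-of-magnitude estimate of the ground state energy.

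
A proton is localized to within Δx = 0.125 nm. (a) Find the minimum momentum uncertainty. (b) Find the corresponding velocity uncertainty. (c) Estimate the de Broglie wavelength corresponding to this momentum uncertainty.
(a) Δp_min = 4.218 × 10^-25 kg·m/s
(b) Δv_min = 252.196 m/s
(c) λ_dB = 1.571 nm

Step-by-step:

(a) From the uncertainty principle:
Δp_min = ℏ/(2Δx) = (1.055e-34 J·s)/(2 × 1.250e-10 m) = 4.218e-25 kg·m/s

(b) The velocity uncertainty:
Δv = Δp/m = (4.218e-25 kg·m/s)/(1.673e-27 kg) = 2.522e+02 m/s = 252.196 m/s

(c) The de Broglie wavelength for this momentum:
λ = h/p = (6.626e-34 J·s)/(4.218e-25 kg·m/s) = 1.571e-09 m = 1.571 nm

Note: The de Broglie wavelength is comparable to the localization size, as expected from wave-particle duality.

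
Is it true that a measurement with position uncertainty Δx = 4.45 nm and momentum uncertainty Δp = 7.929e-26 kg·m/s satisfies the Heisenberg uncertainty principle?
Yes, it satisfies the uncertainty principle.

Calculate the product ΔxΔp:
ΔxΔp = (4.450e-09 m) × (7.929e-26 kg·m/s)
ΔxΔp = 3.528e-34 J·s

Compare to the minimum allowed value ℏ/2:
ℏ/2 = 5.273e-35 J·s

Since ΔxΔp = 3.528e-34 J·s ≥ 5.273e-35 J·s = ℏ/2,
the measurement satisfies the uncertainty principle.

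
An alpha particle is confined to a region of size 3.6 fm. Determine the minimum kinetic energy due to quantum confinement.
100.757 keV

Using the uncertainty principle:

1. Position uncertainty: Δx ≈ 3.600e-15 m
2. Minimum momentum uncertainty: Δp = ℏ/(2Δx) = 1.465e-20 kg·m/s
3. Minimum kinetic energy:
   KE = (Δp)²/(2m) = (1.465e-20)²/(2 × 6.645e-27 kg)
   KE = 1.614e-14 J = 100.757 keV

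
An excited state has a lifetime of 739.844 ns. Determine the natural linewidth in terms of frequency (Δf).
107.560 kHz

Using the energy-time uncertainty principle and E = hf:
ΔEΔt ≥ ℏ/2
hΔf·Δt ≥ ℏ/2

The minimum frequency uncertainty is:
Δf = ℏ/(2hτ) = 1/(4πτ)
Δf = 1/(4π × 7.398e-07 s)
Δf = 1.076e+05 Hz = 107.560 kHz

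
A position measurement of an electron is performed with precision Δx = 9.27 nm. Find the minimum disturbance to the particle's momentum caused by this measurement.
5.688 × 10^-27 kg·m/s

The uncertainty principle implies that measuring position disturbs momentum:
ΔxΔp ≥ ℏ/2

When we measure position with precision Δx, we necessarily introduce a momentum uncertainty:
Δp ≥ ℏ/(2Δx)
Δp_min = (1.055e-34 J·s) / (2 × 9.270e-09 m)
Δp_min = 5.688e-27 kg·m/s

The more precisely we measure position, the greater the momentum disturbance.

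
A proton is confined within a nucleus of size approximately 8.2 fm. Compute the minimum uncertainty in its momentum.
6.430 × 10^-21 kg·m/s

Using the Heisenberg uncertainty principle:
ΔxΔp ≥ ℏ/2

With Δx ≈ L = 8.200e-15 m (the confinement size):
Δp_min = ℏ/(2Δx)
Δp_min = (1.055e-34 J·s) / (2 × 8.200e-15 m)
Δp_min = 6.430e-21 kg·m/s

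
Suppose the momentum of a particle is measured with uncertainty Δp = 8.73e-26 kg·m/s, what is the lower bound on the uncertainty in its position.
603.993 pm

Using the Heisenberg uncertainty principle:
ΔxΔp ≥ ℏ/2

The minimum uncertainty in position is:
Δx_min = ℏ/(2Δp)
Δx_min = (1.055e-34 J·s) / (2 × 8.730e-26 kg·m/s)
Δx_min = 6.040e-10 m = 603.993 pm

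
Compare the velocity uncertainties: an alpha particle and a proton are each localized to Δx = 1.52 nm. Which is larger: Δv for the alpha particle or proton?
The proton has the larger minimum velocity uncertainty, by a ratio of 4.0.

For both particles, Δp_min = ℏ/(2Δx) = 3.469e-26 kg·m/s (same for both).

The velocity uncertainty is Δv = Δp/m:
- alpha particle: Δv = 3.469e-26 / 6.645e-27 = 5.221e+00 m/s = 5.221 m/s
- proton: Δv = 3.469e-26 / 1.673e-27 = 2.074e+01 m/s = 20.740 m/s

Ratio: 2.074e+01 / 5.221e+00 = 4.0

The lighter particle has larger velocity uncertainty because Δv ∝ 1/m.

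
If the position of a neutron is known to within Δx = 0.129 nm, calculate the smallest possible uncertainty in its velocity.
244.040 m/s

Using the Heisenberg uncertainty principle and Δp = mΔv:
ΔxΔp ≥ ℏ/2
Δx(mΔv) ≥ ℏ/2

The minimum uncertainty in velocity is:
Δv_min = ℏ/(2mΔx)
Δv_min = (1.055e-34 J·s) / (2 × 1.675e-27 kg × 1.290e-10 m)
Δv_min = 2.440e+02 m/s = 244.040 m/s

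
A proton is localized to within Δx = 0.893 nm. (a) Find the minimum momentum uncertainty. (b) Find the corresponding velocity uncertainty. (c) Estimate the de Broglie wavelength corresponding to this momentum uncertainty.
(a) Δp_min = 5.905 × 10^-26 kg·m/s
(b) Δv_min = 35.302 m/s
(c) λ_dB = 11.222 nm

Step-by-step:

(a) From the uncertainty principle:
Δp_min = ℏ/(2Δx) = (1.055e-34 J·s)/(2 × 8.930e-10 m) = 5.905e-26 kg·m/s

(b) The velocity uncertainty:
Δv = Δp/m = (5.905e-26 kg·m/s)/(1.673e-27 kg) = 3.530e+01 m/s = 35.302 m/s

(c) The de Broglie wavelength for this momentum:
λ = h/p = (6.626e-34 J·s)/(5.905e-26 kg·m/s) = 1.122e-08 m = 11.222 nm

Note: The de Broglie wavelength is comparable to the localization size, as expected from wave-particle duality.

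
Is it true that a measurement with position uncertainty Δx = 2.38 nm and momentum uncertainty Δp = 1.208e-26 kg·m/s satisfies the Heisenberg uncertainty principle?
No, it violates the uncertainty principle (impossible measurement).

Calculate the product ΔxΔp:
ΔxΔp = (2.380e-09 m) × (1.208e-26 kg·m/s)
ΔxΔp = 2.875e-35 J·s

Compare to the minimum allowed value ℏ/2:
ℏ/2 = 5.273e-35 J·s

Since ΔxΔp = 2.875e-35 J·s < 5.273e-35 J·s = ℏ/2,
the measurement violates the uncertainty principle.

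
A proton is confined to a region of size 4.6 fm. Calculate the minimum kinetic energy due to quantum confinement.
245.154 keV

Using the uncertainty principle:

1. Position uncertainty: Δx ≈ 4.600e-15 m
2. Minimum momentum uncertainty: Δp = ℏ/(2Δx) = 1.146e-20 kg·m/s
3. Minimum kinetic energy:
   KE = (Δp)²/(2m) = (1.146e-20)²/(2 × 1.673e-27 kg)
   KE = 3.928e-14 J = 245.154 keV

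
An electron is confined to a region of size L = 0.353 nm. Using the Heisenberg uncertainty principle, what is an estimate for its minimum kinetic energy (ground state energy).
76.439 meV

Using the uncertainty principle to estimate ground state energy:

1. The position uncertainty is approximately the confinement size:
   Δx ≈ L = 3.530e-10 m

2. From ΔxΔp ≥ ℏ/2, the minimum momentum uncertainty is:
   Δp ≈ ℏ/(2L) = 1.494e-25 kg·m/s

3. The kinetic energy is approximately:
   KE ≈ (Δp)²/(2m) = (1.494e-25)²/(2 × 9.109e-31 kg)
   KE ≈ 1.225e-20 J = 76.439 meV

This is an order-of-magnitude estimate of the ground state energy.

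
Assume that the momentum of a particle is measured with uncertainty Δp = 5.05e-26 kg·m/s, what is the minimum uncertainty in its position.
1.044 nm

Using the Heisenberg uncertainty principle:
ΔxΔp ≥ ℏ/2

The minimum uncertainty in position is:
Δx_min = ℏ/(2Δp)
Δx_min = (1.055e-34 J·s) / (2 × 5.050e-26 kg·m/s)
Δx_min = 1.044e-09 m = 1.044 nm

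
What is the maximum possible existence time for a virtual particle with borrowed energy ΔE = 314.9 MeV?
1.045 ys

Using the energy-time uncertainty principle:
ΔEΔt ≥ ℏ/2

For a virtual particle borrowing energy ΔE, the maximum lifetime is:
Δt_max = ℏ/(2ΔE)

Converting energy:
ΔE = 314.9 MeV = 5.045e-11 J

Δt_max = (1.055e-34 J·s) / (2 × 5.045e-11 J)
Δt_max = 1.045e-24 s = 1.045 ys

Virtual particles with higher borrowed energy exist for shorter times.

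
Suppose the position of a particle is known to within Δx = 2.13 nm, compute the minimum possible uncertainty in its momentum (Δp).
2.476 × 10^-26 kg·m/s

Using the Heisenberg uncertainty principle:
ΔxΔp ≥ ℏ/2

The minimum uncertainty in momentum is:
Δp_min = ℏ/(2Δx)
Δp_min = (1.055e-34 J·s) / (2 × 2.130e-09 m)
Δp_min = 2.476e-26 kg·m/s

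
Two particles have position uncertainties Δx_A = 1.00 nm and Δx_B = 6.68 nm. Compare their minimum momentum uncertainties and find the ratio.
Particle A has the larger minimum momentum uncertainty, by a factor of 6.68.

For each particle, the minimum momentum uncertainty is Δp_min = ℏ/(2Δx):

Particle A: Δp_A = ℏ/(2×1.000e-09 m) = 5.273e-26 kg·m/s
Particle B: Δp_B = ℏ/(2×6.680e-09 m) = 7.894e-27 kg·m/s

Ratio: Δp_A/Δp_B = 6.68

Since Δp_min ∝ 1/Δx, the particle with smaller position uncertainty (A) has larger momentum uncertainty.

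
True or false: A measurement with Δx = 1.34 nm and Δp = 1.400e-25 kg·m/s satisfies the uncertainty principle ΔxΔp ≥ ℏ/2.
Yes, it satisfies the uncertainty principle.

Calculate the product ΔxΔp:
ΔxΔp = (1.340e-09 m) × (1.400e-25 kg·m/s)
ΔxΔp = 1.876e-34 J·s

Compare to the minimum allowed value ℏ/2:
ℏ/2 = 5.273e-35 J·s

Since ΔxΔp = 1.876e-34 J·s ≥ 5.273e-35 J·s = ℏ/2,
the measurement satisfies the uncertainty principle.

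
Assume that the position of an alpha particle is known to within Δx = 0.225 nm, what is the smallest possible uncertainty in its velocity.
35.269 m/s

Using the Heisenberg uncertainty principle and Δp = mΔv:
ΔxΔp ≥ ℏ/2
Δx(mΔv) ≥ ℏ/2

The minimum uncertainty in velocity is:
Δv_min = ℏ/(2mΔx)
Δv_min = (1.055e-34 J·s) / (2 × 6.645e-27 kg × 2.250e-10 m)
Δv_min = 3.527e+01 m/s = 35.269 m/s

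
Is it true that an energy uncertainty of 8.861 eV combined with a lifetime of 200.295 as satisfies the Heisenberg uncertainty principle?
Yes, it satisfies the uncertainty relation.

Calculate the product ΔEΔt:
ΔE = 8.861 eV = 1.420e-18 J
ΔEΔt = (1.420e-18 J) × (2.003e-16 s)
ΔEΔt = 2.844e-34 J·s

Compare to the minimum allowed value ℏ/2:
ℏ/2 = 5.273e-35 J·s

Since ΔEΔt = 2.844e-34 J·s ≥ 5.273e-35 J·s = ℏ/2,
this satisfies the uncertainty relation.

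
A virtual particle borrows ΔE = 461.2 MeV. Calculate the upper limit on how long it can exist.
7.136 × 10^-25 s

Using the energy-time uncertainty principle:
ΔEΔt ≥ ℏ/2

For a virtual particle borrowing energy ΔE, the maximum lifetime is:
Δt_max = ℏ/(2ΔE)

Converting energy:
ΔE = 461.2 MeV = 7.389e-11 J

Δt_max = (1.055e-34 J·s) / (2 × 7.389e-11 J)
Δt_max = 7.136e-25 s = 7.136 × 10^-25 s

Virtual particles with higher borrowed energy exist for shorter times.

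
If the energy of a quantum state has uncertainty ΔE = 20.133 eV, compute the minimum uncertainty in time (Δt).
16.347 as

Using the energy-time uncertainty principle:
ΔEΔt ≥ ℏ/2

The minimum uncertainty in time is:
Δt_min = ℏ/(2ΔE)
Δt_min = (1.055e-34 J·s) / (2 × 3.226e-18 J)
Δt_min = 1.635e-17 s = 16.347 as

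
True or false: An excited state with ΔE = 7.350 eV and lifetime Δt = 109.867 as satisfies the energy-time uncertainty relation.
Yes, it satisfies the uncertainty relation.

Calculate the product ΔEΔt:
ΔE = 7.350 eV = 1.178e-18 J
ΔEΔt = (1.178e-18 J) × (1.099e-16 s)
ΔEΔt = 1.294e-34 J·s

Compare to the minimum allowed value ℏ/2:
ℏ/2 = 5.273e-35 J·s

Since ΔEΔt = 1.294e-34 J·s ≥ 5.273e-35 J·s = ℏ/2,
this satisfies the uncertainty relation.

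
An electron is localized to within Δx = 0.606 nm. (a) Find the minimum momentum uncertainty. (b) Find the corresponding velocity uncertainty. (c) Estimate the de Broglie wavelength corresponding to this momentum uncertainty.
(a) Δp_min = 8.701 × 10^-26 kg·m/s
(b) Δv_min = 95.518 km/s
(c) λ_dB = 7.615 nm

Step-by-step:

(a) From the uncertainty principle:
Δp_min = ℏ/(2Δx) = (1.055e-34 J·s)/(2 × 6.060e-10 m) = 8.701e-26 kg·m/s

(b) The velocity uncertainty:
Δv = Δp/m = (8.701e-26 kg·m/s)/(9.109e-31 kg) = 9.552e+04 m/s = 95.518 km/s

(c) The de Broglie wavelength for this momentum:
λ = h/p = (6.626e-34 J·s)/(8.701e-26 kg·m/s) = 7.615e-09 m = 7.615 nm

Note: The de Broglie wavelength is comparable to the localization size, as expected from wave-particle duality.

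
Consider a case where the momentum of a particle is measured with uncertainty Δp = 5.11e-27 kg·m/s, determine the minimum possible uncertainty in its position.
10.319 nm

Using the Heisenberg uncertainty principle:
ΔxΔp ≥ ℏ/2

The minimum uncertainty in position is:
Δx_min = ℏ/(2Δp)
Δx_min = (1.055e-34 J·s) / (2 × 5.110e-27 kg·m/s)
Δx_min = 1.032e-08 m = 10.319 nm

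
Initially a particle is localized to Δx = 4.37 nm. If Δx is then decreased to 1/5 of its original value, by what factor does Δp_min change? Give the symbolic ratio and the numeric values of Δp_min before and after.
Original Δp_min = 1.207 × 10^-26 kg·m/s; new Δp'_min = 6.033 × 10^-26 kg·m/s; ratio Δp'_min/Δp_min = 5.

From the uncertainty principle ΔxΔp ≥ ℏ/2, the minimum momentum uncertainty is Δp_min = ℏ/(2Δx).

Original (Δx = 4.37 nm = 4.370e-09 m):
Δp_min = (1.055e-34 J·s)/(2 × 4.370e-09 m) = 1.207e-26 kg·m/s

When Δx → (1/5)Δx:
Δp'_min = ℏ/(2 × (1/5)Δx) = 5 × ℏ/(2Δx) = 5 × Δp_min
Δp'_min = 5 × 1.207e-26 kg·m/s = 6.033e-26 kg·m/s

Since Δp_min ∝ 1/Δx, when Δx is decreased to 1/5 of its original value, Δp_min increases to 5 times its original value.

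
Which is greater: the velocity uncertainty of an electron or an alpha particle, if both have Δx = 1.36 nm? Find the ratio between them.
The electron has the larger minimum velocity uncertainty, by a ratio of 7294.3.

For both particles, Δp_min = ℏ/(2Δx) = 3.877e-26 kg·m/s (same for both).

The velocity uncertainty is Δv = Δp/m:
- electron: Δv = 3.877e-26 / 9.109e-31 = 4.256e+04 m/s = 42.562 km/s
- alpha particle: Δv = 3.877e-26 / 6.645e-27 = 5.835e+00 m/s = 5.835 m/s

Ratio: 4.256e+04 / 5.835e+00 = 7294.3

The lighter particle has larger velocity uncertainty because Δv ∝ 1/m.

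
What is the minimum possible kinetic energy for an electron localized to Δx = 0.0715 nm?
1.863 eV

Localizing a particle requires giving it sufficient momentum uncertainty:

1. From uncertainty principle: Δp ≥ ℏ/(2Δx)
   Δp_min = (1.055e-34 J·s) / (2 × 7.150e-11 m)
   Δp_min = 7.375e-25 kg·m/s

2. This momentum uncertainty corresponds to kinetic energy:
   KE ≈ (Δp)²/(2m) = (7.375e-25)²/(2 × 9.109e-31 kg)
   KE = 2.985e-19 J = 1.863 eV

Tighter localization requires more energy.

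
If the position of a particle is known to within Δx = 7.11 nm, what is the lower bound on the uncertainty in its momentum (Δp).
7.416 × 10^-27 kg·m/s

Using the Heisenberg uncertainty principle:
ΔxΔp ≥ ℏ/2

The minimum uncertainty in momentum is:
Δp_min = ℏ/(2Δx)
Δp_min = (1.055e-34 J·s) / (2 × 7.110e-09 m)
Δp_min = 7.416e-27 kg·m/s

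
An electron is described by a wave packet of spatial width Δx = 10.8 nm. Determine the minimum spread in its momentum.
4.882 × 10^-27 kg·m/s

For a wave packet, the spatial width Δx and momentum spread Δp are related by the uncertainty principle:
ΔxΔp ≥ ℏ/2

The minimum momentum spread is:
Δp_min = ℏ/(2Δx)
Δp_min = (1.055e-34 J·s) / (2 × 1.080e-08 m)
Δp_min = 4.882e-27 kg·m/s

A wave packet cannot have both a well-defined position and well-defined momentum.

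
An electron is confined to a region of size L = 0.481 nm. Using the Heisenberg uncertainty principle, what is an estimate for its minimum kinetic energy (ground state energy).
41.169 meV

Using the uncertainty principle to estimate ground state energy:

1. The position uncertainty is approximately the confinement size:
   Δx ≈ L = 4.810e-10 m

2. From ΔxΔp ≥ ℏ/2, the minimum momentum uncertainty is:
   Δp ≈ ℏ/(2L) = 1.096e-25 kg·m/s

3. The kinetic energy is approximately:
   KE ≈ (Δp)²/(2m) = (1.096e-25)²/(2 × 9.109e-31 kg)
   KE ≈ 6.596e-21 J = 41.169 meV

This is an order-of-magnitude estimate of the ground state energy.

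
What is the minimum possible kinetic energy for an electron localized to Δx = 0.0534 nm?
3.340 eV

Localizing a particle requires giving it sufficient momentum uncertainty:

1. From uncertainty principle: Δp ≥ ℏ/(2Δx)
   Δp_min = (1.055e-34 J·s) / (2 × 5.340e-11 m)
   Δp_min = 9.874e-25 kg·m/s

2. This momentum uncertainty corresponds to kinetic energy:
   KE ≈ (Δp)²/(2m) = (9.874e-25)²/(2 × 9.109e-31 kg)
   KE = 5.352e-19 J = 3.340 eV

Tighter localization requires more energy.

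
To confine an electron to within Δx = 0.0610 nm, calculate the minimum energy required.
2.560 eV

Localizing a particle requires giving it sufficient momentum uncertainty:

1. From uncertainty principle: Δp ≥ ℏ/(2Δx)
   Δp_min = (1.055e-34 J·s) / (2 × 6.100e-11 m)
   Δp_min = 8.644e-25 kg·m/s

2. This momentum uncertainty corresponds to kinetic energy:
   KE ≈ (Δp)²/(2m) = (8.644e-25)²/(2 × 9.109e-31 kg)
   KE = 4.101e-19 J = 2.560 eV

Tighter localization requires more energy.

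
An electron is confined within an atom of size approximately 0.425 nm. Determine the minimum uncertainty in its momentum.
1.241 × 10^-25 kg·m/s

Using the Heisenberg uncertainty principle:
ΔxΔp ≥ ℏ/2

With Δx ≈ L = 4.250e-10 m (the confinement size):
Δp_min = ℏ/(2Δx)
Δp_min = (1.055e-34 J·s) / (2 × 4.250e-10 m)
Δp_min = 1.241e-25 kg·m/s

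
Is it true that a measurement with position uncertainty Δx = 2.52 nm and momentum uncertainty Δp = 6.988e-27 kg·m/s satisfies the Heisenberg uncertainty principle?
No, it violates the uncertainty principle (impossible measurement).

Calculate the product ΔxΔp:
ΔxΔp = (2.520e-09 m) × (6.988e-27 kg·m/s)
ΔxΔp = 1.761e-35 J·s

Compare to the minimum allowed value ℏ/2:
ℏ/2 = 5.273e-35 J·s

Since ΔxΔp = 1.761e-35 J·s < 5.273e-35 J·s = ℏ/2,
the measurement violates the uncertainty principle.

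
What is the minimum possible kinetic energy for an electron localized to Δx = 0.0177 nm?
30.403 eV

Localizing a particle requires giving it sufficient momentum uncertainty:

1. From uncertainty principle: Δp ≥ ℏ/(2Δx)
   Δp_min = (1.055e-34 J·s) / (2 × 1.770e-11 m)
   Δp_min = 2.979e-24 kg·m/s

2. This momentum uncertainty corresponds to kinetic energy:
   KE ≈ (Δp)²/(2m) = (2.979e-24)²/(2 × 9.109e-31 kg)
   KE = 4.871e-18 J = 30.403 eV

Tighter localization requires more energy.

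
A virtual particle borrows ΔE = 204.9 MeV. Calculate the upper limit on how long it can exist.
1.606 ys

Using the energy-time uncertainty principle:
ΔEΔt ≥ ℏ/2

For a virtual particle borrowing energy ΔE, the maximum lifetime is:
Δt_max = ℏ/(2ΔE)

Converting energy:
ΔE = 204.9 MeV = 3.283e-11 J

Δt_max = (1.055e-34 J·s) / (2 × 3.283e-11 J)
Δt_max = 1.606e-24 s = 1.606 ys

Virtual particles with higher borrowed energy exist for shorter times.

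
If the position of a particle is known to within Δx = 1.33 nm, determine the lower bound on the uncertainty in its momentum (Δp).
3.965 × 10^-26 kg·m/s

Using the Heisenberg uncertainty principle:
ΔxΔp ≥ ℏ/2

The minimum uncertainty in momentum is:
Δp_min = ℏ/(2Δx)
Δp_min = (1.055e-34 J·s) / (2 × 1.330e-09 m)
Δp_min = 3.965e-26 kg·m/s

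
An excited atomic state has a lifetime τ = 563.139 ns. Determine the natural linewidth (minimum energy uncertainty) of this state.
584.413 peV

Using the energy-time uncertainty principle:
ΔEΔt ≥ ℏ/2

The lifetime τ represents the time uncertainty Δt.
The natural linewidth (minimum energy uncertainty) is:

ΔE = ℏ/(2τ)
ΔE = (1.055e-34 J·s) / (2 × 5.631e-07 s)
ΔE = 9.363e-29 J = 584.413 peV

This natural linewidth limits the precision of spectroscopic measurements.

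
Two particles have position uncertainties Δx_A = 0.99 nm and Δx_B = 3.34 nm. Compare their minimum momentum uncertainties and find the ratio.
Particle A has the larger minimum momentum uncertainty, by a factor of 3.37.

For each particle, the minimum momentum uncertainty is Δp_min = ℏ/(2Δx):

Particle A: Δp_A = ℏ/(2×9.900e-10 m) = 5.326e-26 kg·m/s
Particle B: Δp_B = ℏ/(2×3.340e-09 m) = 1.579e-26 kg·m/s

Ratio: Δp_A/Δp_B = 3.37

Since Δp_min ∝ 1/Δx, the particle with smaller position uncertainty (A) has larger momentum uncertainty.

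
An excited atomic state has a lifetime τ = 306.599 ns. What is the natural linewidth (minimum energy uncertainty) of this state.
1.073 neV

Using the energy-time uncertainty principle:
ΔEΔt ≥ ℏ/2

The lifetime τ represents the time uncertainty Δt.
The natural linewidth (minimum energy uncertainty) is:

ΔE = ℏ/(2τ)
ΔE = (1.055e-34 J·s) / (2 × 3.066e-07 s)
ΔE = 1.720e-28 J = 1.073 neV

This natural linewidth limits the precision of spectroscopic measurements.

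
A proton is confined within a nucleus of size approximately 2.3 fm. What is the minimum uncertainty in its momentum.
2.293 × 10^-20 kg·m/s

Using the Heisenberg uncertainty principle:
ΔxΔp ≥ ℏ/2

With Δx ≈ L = 2.300e-15 m (the confinement size):
Δp_min = ℏ/(2Δx)
Δp_min = (1.055e-34 J·s) / (2 × 2.300e-15 m)
Δp_min = 2.293e-20 kg·m/s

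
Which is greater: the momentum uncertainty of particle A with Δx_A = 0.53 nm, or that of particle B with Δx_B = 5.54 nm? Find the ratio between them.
Particle A has the larger minimum momentum uncertainty, by a factor of 10.45.

For each particle, the minimum momentum uncertainty is Δp_min = ℏ/(2Δx):

Particle A: Δp_A = ℏ/(2×5.300e-10 m) = 9.949e-26 kg·m/s
Particle B: Δp_B = ℏ/(2×5.540e-09 m) = 9.518e-27 kg·m/s

Ratio: Δp_A/Δp_B = 10.45

Since Δp_min ∝ 1/Δx, the particle with smaller position uncertainty (A) has larger momentum uncertainty.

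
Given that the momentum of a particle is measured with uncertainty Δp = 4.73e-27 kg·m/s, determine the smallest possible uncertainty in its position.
11.148 nm

Using the Heisenberg uncertainty principle:
ΔxΔp ≥ ℏ/2

The minimum uncertainty in position is:
Δx_min = ℏ/(2Δp)
Δx_min = (1.055e-34 J·s) / (2 × 4.730e-27 kg·m/s)
Δx_min = 1.115e-08 m = 11.148 nm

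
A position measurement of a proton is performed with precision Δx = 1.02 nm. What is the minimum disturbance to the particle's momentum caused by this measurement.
5.169 × 10^-26 kg·m/s

The uncertainty principle implies that measuring position disturbs momentum:
ΔxΔp ≥ ℏ/2

When we measure position with precision Δx, we necessarily introduce a momentum uncertainty:
Δp ≥ ℏ/(2Δx)
Δp_min = (1.055e-34 J·s) / (2 × 1.020e-09 m)
Δp_min = 5.169e-26 kg·m/s

The more precisely we measure position, the greater the momentum disturbance.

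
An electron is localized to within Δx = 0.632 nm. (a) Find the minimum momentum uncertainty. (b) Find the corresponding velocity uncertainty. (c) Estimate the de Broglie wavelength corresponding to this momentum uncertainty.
(a) Δp_min = 8.343 × 10^-26 kg·m/s
(b) Δv_min = 91.588 km/s
(c) λ_dB = 7.942 nm

Step-by-step:

(a) From the uncertainty principle:
Δp_min = ℏ/(2Δx) = (1.055e-34 J·s)/(2 × 6.320e-10 m) = 8.343e-26 kg·m/s

(b) The velocity uncertainty:
Δv = Δp/m = (8.343e-26 kg·m/s)/(9.109e-31 kg) = 9.159e+04 m/s = 91.588 km/s

(c) The de Broglie wavelength for this momentum:
λ = h/p = (6.626e-34 J·s)/(8.343e-26 kg·m/s) = 7.942e-09 m = 7.942 nm

Note: The de Broglie wavelength is comparable to the localization size, as expected from wave-particle duality.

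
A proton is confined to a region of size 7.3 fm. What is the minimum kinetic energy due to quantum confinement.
97.344 keV

Using the uncertainty principle:

1. Position uncertainty: Δx ≈ 7.300e-15 m
2. Minimum momentum uncertainty: Δp = ℏ/(2Δx) = 7.223e-21 kg·m/s
3. Minimum kinetic energy:
   KE = (Δp)²/(2m) = (7.223e-21)²/(2 × 1.673e-27 kg)
   KE = 1.560e-14 J = 97.344 keV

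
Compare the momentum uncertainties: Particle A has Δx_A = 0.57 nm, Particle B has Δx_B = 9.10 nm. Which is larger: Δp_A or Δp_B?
Particle A has the larger minimum momentum uncertainty, by a factor of 15.96.

For each particle, the minimum momentum uncertainty is Δp_min = ℏ/(2Δx):

Particle A: Δp_A = ℏ/(2×5.700e-10 m) = 9.251e-26 kg·m/s
Particle B: Δp_B = ℏ/(2×9.100e-09 m) = 5.794e-27 kg·m/s

Ratio: Δp_A/Δp_B = 15.96

Since Δp_min ∝ 1/Δx, the particle with smaller position uncertainty (A) has larger momentum uncertainty.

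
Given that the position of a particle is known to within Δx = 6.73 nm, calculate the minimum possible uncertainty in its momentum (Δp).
7.835 × 10^-27 kg·m/s

Using the Heisenberg uncertainty principle:
ΔxΔp ≥ ℏ/2

The minimum uncertainty in momentum is:
Δp_min = ℏ/(2Δx)
Δp_min = (1.055e-34 J·s) / (2 × 6.730e-09 m)
Δp_min = 7.835e-27 kg·m/s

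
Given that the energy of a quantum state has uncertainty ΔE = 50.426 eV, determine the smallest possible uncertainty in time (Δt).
6.527 as

Using the energy-time uncertainty principle:
ΔEΔt ≥ ℏ/2

The minimum uncertainty in time is:
Δt_min = ℏ/(2ΔE)
Δt_min = (1.055e-34 J·s) / (2 × 8.079e-18 J)
Δt_min = 6.527e-18 s = 6.527 as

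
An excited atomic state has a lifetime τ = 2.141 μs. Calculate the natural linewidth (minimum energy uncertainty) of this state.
153.716 peV

Using the energy-time uncertainty principle:
ΔEΔt ≥ ℏ/2

The lifetime τ represents the time uncertainty Δt.
The natural linewidth (minimum energy uncertainty) is:

ΔE = ℏ/(2τ)
ΔE = (1.055e-34 J·s) / (2 × 2.141e-06 s)
ΔE = 2.463e-29 J = 153.716 peV

This natural linewidth limits the precision of spectroscopic measurements.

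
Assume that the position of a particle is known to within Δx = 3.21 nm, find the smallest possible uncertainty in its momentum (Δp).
1.643 × 10^-26 kg·m/s

Using the Heisenberg uncertainty principle:
ΔxΔp ≥ ℏ/2

The minimum uncertainty in momentum is:
Δp_min = ℏ/(2Δx)
Δp_min = (1.055e-34 J·s) / (2 × 3.210e-09 m)
Δp_min = 1.643e-26 kg·m/s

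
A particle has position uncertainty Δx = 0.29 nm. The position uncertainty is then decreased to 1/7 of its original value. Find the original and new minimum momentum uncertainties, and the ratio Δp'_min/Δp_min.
Original Δp_min = 1.818 × 10^-25 kg·m/s; new Δp'_min = 1.273 × 10^-24 kg·m/s; ratio Δp'_min/Δp_min = 7.

From the uncertainty principle ΔxΔp ≥ ℏ/2, the minimum momentum uncertainty is Δp_min = ℏ/(2Δx).

Original (Δx = 0.29 nm = 2.900e-10 m):
Δp_min = (1.055e-34 J·s)/(2 × 2.900e-10 m) = 1.818e-25 kg·m/s

When Δx → (1/7)Δx:
Δp'_min = ℏ/(2 × (1/7)Δx) = 7 × ℏ/(2Δx) = 7 × Δp_min
Δp'_min = 7 × 1.818e-25 kg·m/s = 1.273e-24 kg·m/s

Since Δp_min ∝ 1/Δx, when Δx is decreased to 1/7 of its original value, Δp_min increases to 7 times its original value.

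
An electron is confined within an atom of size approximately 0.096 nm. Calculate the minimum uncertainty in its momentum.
5.493 × 10^-25 kg·m/s

Using the Heisenberg uncertainty principle:
ΔxΔp ≥ ℏ/2

With Δx ≈ L = 9.600e-11 m (the confinement size):
Δp_min = ℏ/(2Δx)
Δp_min = (1.055e-34 J·s) / (2 × 9.600e-11 m)
Δp_min = 5.493e-25 kg·m/s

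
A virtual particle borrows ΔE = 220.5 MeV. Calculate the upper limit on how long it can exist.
1.493 ys

Using the energy-time uncertainty principle:
ΔEΔt ≥ ℏ/2

For a virtual particle borrowing energy ΔE, the maximum lifetime is:
Δt_max = ℏ/(2ΔE)

Converting energy:
ΔE = 220.5 MeV = 3.533e-11 J

Δt_max = (1.055e-34 J·s) / (2 × 3.533e-11 J)
Δt_max = 1.493e-24 s = 1.493 ys

Virtual particles with higher borrowed energy exist for shorter times.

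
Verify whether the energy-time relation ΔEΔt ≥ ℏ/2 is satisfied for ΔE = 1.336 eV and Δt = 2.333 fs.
Yes, it satisfies the uncertainty relation.

Calculate the product ΔEΔt:
ΔE = 1.336 eV = 2.141e-19 J
ΔEΔt = (2.141e-19 J) × (2.333e-15 s)
ΔEΔt = 4.994e-34 J·s

Compare to the minimum allowed value ℏ/2:
ℏ/2 = 5.273e-35 J·s

Since ΔEΔt = 4.994e-34 J·s ≥ 5.273e-35 J·s = ℏ/2,
this satisfies the uncertainty relation.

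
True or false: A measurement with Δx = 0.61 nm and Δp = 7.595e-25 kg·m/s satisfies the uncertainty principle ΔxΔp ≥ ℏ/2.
Yes, it satisfies the uncertainty principle.

Calculate the product ΔxΔp:
ΔxΔp = (6.100e-10 m) × (7.595e-25 kg·m/s)
ΔxΔp = 4.633e-34 J·s

Compare to the minimum allowed value ℏ/2:
ℏ/2 = 5.273e-35 J·s

Since ΔxΔp = 4.633e-34 J·s ≥ 5.273e-35 J·s = ℏ/2,
the measurement satisfies the uncertainty principle.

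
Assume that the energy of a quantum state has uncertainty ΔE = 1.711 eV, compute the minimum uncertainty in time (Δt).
192.347 as

Using the energy-time uncertainty principle:
ΔEΔt ≥ ℏ/2

The minimum uncertainty in time is:
Δt_min = ℏ/(2ΔE)
Δt_min = (1.055e-34 J·s) / (2 × 2.741e-19 J)
Δt_min = 1.923e-16 s = 192.347 as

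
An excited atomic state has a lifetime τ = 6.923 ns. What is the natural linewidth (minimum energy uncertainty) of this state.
47.538 neV

Using the energy-time uncertainty principle:
ΔEΔt ≥ ℏ/2

The lifetime τ represents the time uncertainty Δt.
The natural linewidth (minimum energy uncertainty) is:

ΔE = ℏ/(2τ)
ΔE = (1.055e-34 J·s) / (2 × 6.923e-09 s)
ΔE = 7.616e-27 J = 47.538 neV

This natural linewidth limits the precision of spectroscopic measurements.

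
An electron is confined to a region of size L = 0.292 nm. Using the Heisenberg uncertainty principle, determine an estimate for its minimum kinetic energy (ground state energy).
111.711 meV

Using the uncertainty principle to estimate ground state energy:

1. The position uncertainty is approximately the confinement size:
   Δx ≈ L = 2.920e-10 m

2. From ΔxΔp ≥ ℏ/2, the minimum momentum uncertainty is:
   Δp ≈ ℏ/(2L) = 1.806e-25 kg·m/s

3. The kinetic energy is approximately:
   KE ≈ (Δp)²/(2m) = (1.806e-25)²/(2 × 9.109e-31 kg)
   KE ≈ 1.790e-20 J = 111.711 meV

This is an order-of-magnitude estimate of the ground state energy.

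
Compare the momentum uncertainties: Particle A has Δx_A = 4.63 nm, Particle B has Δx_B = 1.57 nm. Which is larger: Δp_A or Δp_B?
Particle B has the larger minimum momentum uncertainty, by a factor of 2.95.

For each particle, the minimum momentum uncertainty is Δp_min = ℏ/(2Δx):

Particle A: Δp_A = ℏ/(2×4.630e-09 m) = 1.139e-26 kg·m/s
Particle B: Δp_B = ℏ/(2×1.570e-09 m) = 3.359e-26 kg·m/s

Ratio: Δp_B/Δp_A = 2.95

Since Δp_min ∝ 1/Δx, the particle with smaller position uncertainty (B) has larger momentum uncertainty.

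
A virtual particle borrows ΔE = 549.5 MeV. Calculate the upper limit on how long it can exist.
5.989 × 10^-25 s

Using the energy-time uncertainty principle:
ΔEΔt ≥ ℏ/2

For a virtual particle borrowing energy ΔE, the maximum lifetime is:
Δt_max = ℏ/(2ΔE)

Converting energy:
ΔE = 549.5 MeV = 8.804e-11 J

Δt_max = (1.055e-34 J·s) / (2 × 8.804e-11 J)
Δt_max = 5.989e-25 s = 5.989 × 10^-25 s

Virtual particles with higher borrowed energy exist for shorter times.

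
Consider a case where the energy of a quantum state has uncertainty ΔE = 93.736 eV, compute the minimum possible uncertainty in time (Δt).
3.511 as

Using the energy-time uncertainty principle:
ΔEΔt ≥ ℏ/2

The minimum uncertainty in time is:
Δt_min = ℏ/(2ΔE)
Δt_min = (1.055e-34 J·s) / (2 × 1.502e-17 J)
Δt_min = 3.511e-18 s = 3.511 as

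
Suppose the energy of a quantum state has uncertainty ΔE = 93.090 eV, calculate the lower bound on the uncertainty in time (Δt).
3.535 as

Using the energy-time uncertainty principle:
ΔEΔt ≥ ℏ/2

The minimum uncertainty in time is:
Δt_min = ℏ/(2ΔE)
Δt_min = (1.055e-34 J·s) / (2 × 1.491e-17 J)
Δt_min = 3.535e-18 s = 3.535 as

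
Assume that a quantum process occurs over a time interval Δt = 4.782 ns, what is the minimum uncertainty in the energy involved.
68.822 neV

Using the energy-time uncertainty principle:
ΔEΔt ≥ ℏ/2

The minimum uncertainty in energy is:
ΔE_min = ℏ/(2Δt)
ΔE_min = (1.055e-34 J·s) / (2 × 4.782e-09 s)
ΔE_min = 1.103e-26 J = 68.822 neV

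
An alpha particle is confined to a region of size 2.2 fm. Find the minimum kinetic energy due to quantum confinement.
269.795 keV

Using the uncertainty principle:

1. Position uncertainty: Δx ≈ 2.200e-15 m
2. Minimum momentum uncertainty: Δp = ℏ/(2Δx) = 2.397e-20 kg·m/s
3. Minimum kinetic energy:
   KE = (Δp)²/(2m) = (2.397e-20)²/(2 × 6.645e-27 kg)
   KE = 4.323e-14 J = 269.795 keV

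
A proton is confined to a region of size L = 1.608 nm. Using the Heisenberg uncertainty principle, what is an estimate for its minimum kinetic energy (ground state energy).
2.006 μeV

Using the uncertainty principle to estimate ground state energy:

1. The position uncertainty is approximately the confinement size:
   Δx ≈ L = 1.608e-09 m

2. From ΔxΔp ≥ ℏ/2, the minimum momentum uncertainty is:
   Δp ≈ ℏ/(2L) = 3.279e-26 kg·m/s

3. The kinetic energy is approximately:
   KE ≈ (Δp)²/(2m) = (3.279e-26)²/(2 × 1.673e-27 kg)
   KE ≈ 3.214e-25 J = 2.006 μeV

This is an order-of-magnitude estimate of the ground state energy.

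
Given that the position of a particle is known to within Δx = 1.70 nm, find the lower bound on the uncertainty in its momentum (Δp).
3.102 × 10^-26 kg·m/s

Using the Heisenberg uncertainty principle:
ΔxΔp ≥ ℏ/2

The minimum uncertainty in momentum is:
Δp_min = ℏ/(2Δx)
Δp_min = (1.055e-34 J·s) / (2 × 1.700e-09 m)
Δp_min = 3.102e-26 kg·m/s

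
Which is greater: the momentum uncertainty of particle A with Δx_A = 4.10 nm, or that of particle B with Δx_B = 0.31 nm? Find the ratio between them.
Particle B has the larger minimum momentum uncertainty, by a factor of 13.23.

For each particle, the minimum momentum uncertainty is Δp_min = ℏ/(2Δx):

Particle A: Δp_A = ℏ/(2×4.100e-09 m) = 1.286e-26 kg·m/s
Particle B: Δp_B = ℏ/(2×3.100e-10 m) = 1.701e-25 kg·m/s

Ratio: Δp_B/Δp_A = 13.23

Since Δp_min ∝ 1/Δx, the particle with smaller position uncertainty (B) has larger momentum uncertainty.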